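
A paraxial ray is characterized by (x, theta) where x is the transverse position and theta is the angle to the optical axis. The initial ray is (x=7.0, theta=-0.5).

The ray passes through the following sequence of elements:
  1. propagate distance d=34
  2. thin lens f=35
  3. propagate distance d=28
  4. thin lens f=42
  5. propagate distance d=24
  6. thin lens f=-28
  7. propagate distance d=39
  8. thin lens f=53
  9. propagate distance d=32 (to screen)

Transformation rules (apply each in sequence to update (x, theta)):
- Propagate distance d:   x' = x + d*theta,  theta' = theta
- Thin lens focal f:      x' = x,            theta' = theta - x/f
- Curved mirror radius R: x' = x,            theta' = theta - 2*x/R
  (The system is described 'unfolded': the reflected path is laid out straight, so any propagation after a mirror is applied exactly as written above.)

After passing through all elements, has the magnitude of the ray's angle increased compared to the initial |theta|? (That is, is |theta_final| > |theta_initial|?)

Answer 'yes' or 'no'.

Answer: no

Derivation:
Initial: x=7.0000 theta=-0.5000
After 1 (propagate distance d=34): x=-10.0000 theta=-0.5000
After 2 (thin lens f=35): x=-10.0000 theta=-3/14 (≈-0.2143)
After 3 (propagate distance d=28): x=-16.0000 theta=-3/14 (≈-0.2143)
After 4 (thin lens f=42): x=-16.0000 theta=1/6 (≈0.1667)
After 5 (propagate distance d=24): x=-12.0000 theta=1/6 (≈0.1667)
After 6 (thin lens f=-28): x=-12.0000 theta=-11/42 (≈-0.2619)
After 7 (propagate distance d=39): x=-311/14 (≈-22.2143) theta=-11/42 (≈-0.2619)
After 8 (thin lens f=53): x=-311/14 (≈-22.2143) theta=25/159 (≈0.1572)
After 9 (propagate distance d=32 (to screen)): x=-38249/2226 (≈-17.1828) theta=25/159 (≈0.1572)
|theta_initial|=0.5000 |theta_final|=25/159 (≈0.1572) -> not increased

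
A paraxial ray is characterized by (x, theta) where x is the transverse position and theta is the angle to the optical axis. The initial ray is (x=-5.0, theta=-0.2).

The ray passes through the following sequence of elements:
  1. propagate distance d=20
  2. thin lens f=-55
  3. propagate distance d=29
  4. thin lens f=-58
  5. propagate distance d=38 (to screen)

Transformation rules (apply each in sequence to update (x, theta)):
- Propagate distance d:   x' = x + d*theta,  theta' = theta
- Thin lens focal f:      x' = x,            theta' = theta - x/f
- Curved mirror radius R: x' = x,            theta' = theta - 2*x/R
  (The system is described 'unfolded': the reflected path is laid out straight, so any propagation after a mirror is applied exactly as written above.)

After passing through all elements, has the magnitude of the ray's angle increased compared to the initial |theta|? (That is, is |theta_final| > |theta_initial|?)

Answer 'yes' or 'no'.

Initial: x=-5.0000 theta=-0.2000
After 1 (propagate distance d=20): x=-9.0000 theta=-0.2000
After 2 (thin lens f=-55): x=-9.0000 theta=-4/11 (≈-0.3636)
After 3 (propagate distance d=29): x=-215/11 (≈-19.5455) theta=-4/11 (≈-0.3636)
After 4 (thin lens f=-58): x=-215/11 (≈-19.5455) theta=-447/638 (≈-0.7006)
After 5 (propagate distance d=38 (to screen)): x=-14728/319 (≈-46.1693) theta=-447/638 (≈-0.7006)
|theta_initial|=0.2000 |theta_final|=447/638 (≈0.7006) -> increased

Answer: yes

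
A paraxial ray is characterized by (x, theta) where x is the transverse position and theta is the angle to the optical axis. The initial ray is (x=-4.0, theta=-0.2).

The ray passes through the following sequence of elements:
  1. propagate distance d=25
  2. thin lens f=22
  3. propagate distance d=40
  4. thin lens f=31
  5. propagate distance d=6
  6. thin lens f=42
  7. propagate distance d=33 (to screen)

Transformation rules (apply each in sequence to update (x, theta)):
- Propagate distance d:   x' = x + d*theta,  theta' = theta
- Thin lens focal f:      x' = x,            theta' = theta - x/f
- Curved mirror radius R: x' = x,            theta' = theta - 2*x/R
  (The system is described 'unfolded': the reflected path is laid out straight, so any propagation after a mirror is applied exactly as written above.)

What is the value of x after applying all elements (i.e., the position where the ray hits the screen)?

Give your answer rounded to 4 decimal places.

Initial: x=-4.0000 theta=-0.2000
After 1 (propagate distance d=25): x=-9.0000 theta=-0.2000
After 2 (thin lens f=22): x=-9.0000 theta=23/110 (≈0.2091)
After 3 (propagate distance d=40): x=-7/11 (≈-0.6364) theta=23/110 (≈0.2091)
After 4 (thin lens f=31): x=-7/11 (≈-0.6364) theta=783/3410 (≈0.2296)
After 5 (propagate distance d=6): x=1264/1705 (≈0.7413) theta=783/3410 (≈0.2296)
After 6 (thin lens f=42): x=1264/1705 (≈0.7413) theta=15179/71610 (≈0.2120)
After 7 (propagate distance d=33 (to screen)): x=36933/4774 (≈7.7363) theta=15179/71610 (≈0.2120)
Rounded to 4 decimal places: x = 7.7363

Answer: 7.7363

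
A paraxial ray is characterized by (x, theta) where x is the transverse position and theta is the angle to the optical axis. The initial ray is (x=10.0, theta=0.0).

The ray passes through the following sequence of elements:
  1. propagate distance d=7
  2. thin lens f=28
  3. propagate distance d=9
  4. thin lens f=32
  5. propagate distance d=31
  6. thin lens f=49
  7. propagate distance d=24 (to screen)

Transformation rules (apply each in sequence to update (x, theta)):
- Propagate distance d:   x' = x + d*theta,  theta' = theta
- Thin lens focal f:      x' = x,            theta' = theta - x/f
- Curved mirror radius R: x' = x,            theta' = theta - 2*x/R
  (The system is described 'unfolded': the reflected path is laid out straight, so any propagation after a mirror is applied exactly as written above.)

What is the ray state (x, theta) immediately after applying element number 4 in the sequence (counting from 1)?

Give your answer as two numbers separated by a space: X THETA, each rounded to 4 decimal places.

Initial: x=10.0000 theta=0.0000
After 1 (propagate distance d=7): x=10.0000 theta=0.0000
After 2 (thin lens f=28): x=10.0000 theta=-5/14 (≈-0.3571)
After 3 (propagate distance d=9): x=95/14 (≈6.7857) theta=-5/14 (≈-0.3571)
After 4 (thin lens f=32): x=95/14 (≈6.7857) theta=-255/448 (≈-0.5692)
Rounded to 4 decimal places: x = 6.7857, theta = -0.5692

Answer: 6.7857 -0.5692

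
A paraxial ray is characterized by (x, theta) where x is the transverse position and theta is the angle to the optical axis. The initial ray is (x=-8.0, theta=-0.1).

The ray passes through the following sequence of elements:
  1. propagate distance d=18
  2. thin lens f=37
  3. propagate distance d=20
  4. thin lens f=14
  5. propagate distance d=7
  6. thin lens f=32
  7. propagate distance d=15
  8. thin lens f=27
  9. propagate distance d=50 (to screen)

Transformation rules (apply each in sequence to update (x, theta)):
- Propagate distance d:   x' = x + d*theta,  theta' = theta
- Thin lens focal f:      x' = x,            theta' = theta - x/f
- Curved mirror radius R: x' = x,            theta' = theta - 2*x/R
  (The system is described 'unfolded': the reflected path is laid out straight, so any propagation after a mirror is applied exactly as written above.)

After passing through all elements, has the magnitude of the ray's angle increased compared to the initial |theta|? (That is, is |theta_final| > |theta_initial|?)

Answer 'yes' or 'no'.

Answer: yes

Derivation:
Initial: x=-8.0000 theta=-0.1000
After 1 (propagate distance d=18): x=-9.8000 theta=-0.1000
After 2 (thin lens f=37): x=-9.8000 theta=61/370 (≈0.1649)
After 3 (propagate distance d=20): x=-1203/185 (≈-6.5027) theta=61/370 (≈0.1649)
After 4 (thin lens f=14): x=-1203/185 (≈-6.5027) theta=163/259 (≈0.6293)
After 5 (propagate distance d=7): x=-388/185 (≈-2.0973) theta=163/259 (≈0.6293)
After 6 (thin lens f=32): x=-388/185 (≈-2.0973) theta=7199/10360 (≈0.6949)
After 7 (propagate distance d=15): x=86257/10360 (≈8.3260) theta=7199/10360 (≈0.6949)
After 8 (thin lens f=27): x=86257/10360 (≈8.3260) theta=27029/69930 (≈0.3865)
After 9 (propagate distance d=50 (to screen)): x=209047/7560 (≈27.6517) theta=27029/69930 (≈0.3865)
|theta_initial|=0.1000 |theta_final|=27029/69930 (≈0.3865) -> increased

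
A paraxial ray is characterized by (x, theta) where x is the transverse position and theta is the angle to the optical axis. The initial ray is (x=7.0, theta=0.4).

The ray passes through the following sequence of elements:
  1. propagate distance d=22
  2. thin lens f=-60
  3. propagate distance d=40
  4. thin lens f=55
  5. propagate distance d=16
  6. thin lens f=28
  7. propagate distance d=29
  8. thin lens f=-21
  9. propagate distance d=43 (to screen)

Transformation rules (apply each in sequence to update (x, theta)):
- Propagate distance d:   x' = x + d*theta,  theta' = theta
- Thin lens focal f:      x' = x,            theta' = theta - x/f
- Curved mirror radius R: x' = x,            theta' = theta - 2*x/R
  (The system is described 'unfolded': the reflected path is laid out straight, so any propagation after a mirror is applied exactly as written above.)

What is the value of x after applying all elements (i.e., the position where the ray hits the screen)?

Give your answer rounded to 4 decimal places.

Answer: -80.7950

Derivation:
Initial: x=7.0000 theta=0.4000
After 1 (propagate distance d=22): x=15.8000 theta=0.4000
After 2 (thin lens f=-60): x=15.8000 theta=199/300 (≈0.6633)
After 3 (propagate distance d=40): x=127/3 (≈42.3333) theta=199/300 (≈0.6633)
After 4 (thin lens f=55): x=127/3 (≈42.3333) theta=-117/1100 (≈-0.1064)
After 5 (propagate distance d=16): x=33521/825 (≈40.6315) theta=-117/1100 (≈-0.1064)
After 6 (thin lens f=28): x=33521/825 (≈40.6315) theta=-17989/11550 (≈-1.5575)
After 7 (propagate distance d=29): x=-52387/11550 (≈-4.5357) theta=-17989/11550 (≈-1.5575)
After 8 (thin lens f=-21): x=-52387/11550 (≈-4.5357) theta=-215078/121275 (≈-1.7735)
After 9 (propagate distance d=43 (to screen)): x=-3919367/48510 (≈-80.7950) theta=-215078/121275 (≈-1.7735)
Rounded to 4 decimal places: x = -80.7950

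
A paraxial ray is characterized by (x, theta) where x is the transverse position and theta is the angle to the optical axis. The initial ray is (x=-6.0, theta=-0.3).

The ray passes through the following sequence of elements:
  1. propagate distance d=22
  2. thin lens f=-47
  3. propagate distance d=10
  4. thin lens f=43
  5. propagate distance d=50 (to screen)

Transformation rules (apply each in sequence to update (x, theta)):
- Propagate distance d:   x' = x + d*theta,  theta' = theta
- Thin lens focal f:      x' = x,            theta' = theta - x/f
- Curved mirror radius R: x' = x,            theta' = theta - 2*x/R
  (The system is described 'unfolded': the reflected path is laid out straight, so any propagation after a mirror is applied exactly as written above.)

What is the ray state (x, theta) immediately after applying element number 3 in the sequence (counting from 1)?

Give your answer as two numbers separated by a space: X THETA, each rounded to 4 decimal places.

Answer: -18.2809 -0.5681

Derivation:
Initial: x=-6.0000 theta=-0.3000
After 1 (propagate distance d=22): x=-12.6000 theta=-0.3000
After 2 (thin lens f=-47): x=-12.6000 theta=-267/470 (≈-0.5681)
After 3 (propagate distance d=10): x=-4296/235 (≈-18.2809) theta=-267/470 (≈-0.5681)
Rounded to 4 decimal places: x = -18.2809, theta = -0.5681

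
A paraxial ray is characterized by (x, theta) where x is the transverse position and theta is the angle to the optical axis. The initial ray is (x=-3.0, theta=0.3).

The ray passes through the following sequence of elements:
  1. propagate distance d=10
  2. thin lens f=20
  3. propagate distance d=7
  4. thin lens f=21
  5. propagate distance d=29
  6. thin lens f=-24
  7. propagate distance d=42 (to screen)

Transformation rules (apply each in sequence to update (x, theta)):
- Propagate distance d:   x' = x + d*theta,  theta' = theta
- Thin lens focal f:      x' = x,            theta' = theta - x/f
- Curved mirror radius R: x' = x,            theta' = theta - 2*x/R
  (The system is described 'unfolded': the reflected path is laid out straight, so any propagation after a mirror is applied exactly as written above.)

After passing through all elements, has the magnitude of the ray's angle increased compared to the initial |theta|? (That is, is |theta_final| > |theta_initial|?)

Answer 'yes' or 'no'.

Initial: x=-3.0000 theta=0.3000
After 1 (propagate distance d=10): x=0.0000 theta=0.3000
After 2 (thin lens f=20): x=0.0000 theta=0.3000
After 3 (propagate distance d=7): x=2.1000 theta=0.3000
After 4 (thin lens f=21): x=2.1000 theta=0.2000
After 5 (propagate distance d=29): x=7.9000 theta=0.2000
After 6 (thin lens f=-24): x=7.9000 theta=127/240 (≈0.5292)
After 7 (propagate distance d=42 (to screen)): x=30.1250 theta=127/240 (≈0.5292)
|theta_initial|=0.3000 |theta_final|=127/240 (≈0.5292) -> increased

Answer: yes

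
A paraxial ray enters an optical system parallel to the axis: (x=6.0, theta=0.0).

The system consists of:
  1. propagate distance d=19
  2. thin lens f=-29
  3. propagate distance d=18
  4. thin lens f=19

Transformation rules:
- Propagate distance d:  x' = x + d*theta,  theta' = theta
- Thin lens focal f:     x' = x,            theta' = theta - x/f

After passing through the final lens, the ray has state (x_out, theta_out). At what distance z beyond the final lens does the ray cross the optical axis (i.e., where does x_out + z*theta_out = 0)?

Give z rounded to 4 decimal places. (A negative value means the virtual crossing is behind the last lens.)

Answer: 31.8929

Derivation:
Initial: x=6.0000 theta=0.0000
After 1 (propagate distance d=19): x=6.0000 theta=0.0000
After 2 (thin lens f=-29): x=6.0000 theta=6/29 (≈0.2069)
After 3 (propagate distance d=18): x=282/29 (≈9.7241) theta=6/29 (≈0.2069)
After 4 (thin lens f=19): x=282/29 (≈9.7241) theta=-168/551 (≈-0.3049)
z_focus = -x_out/theta_out = -(282/29)/(-168/551) = 893/28 ≈ 31.8929
Rounded to 4 decimal places: z = 31.8929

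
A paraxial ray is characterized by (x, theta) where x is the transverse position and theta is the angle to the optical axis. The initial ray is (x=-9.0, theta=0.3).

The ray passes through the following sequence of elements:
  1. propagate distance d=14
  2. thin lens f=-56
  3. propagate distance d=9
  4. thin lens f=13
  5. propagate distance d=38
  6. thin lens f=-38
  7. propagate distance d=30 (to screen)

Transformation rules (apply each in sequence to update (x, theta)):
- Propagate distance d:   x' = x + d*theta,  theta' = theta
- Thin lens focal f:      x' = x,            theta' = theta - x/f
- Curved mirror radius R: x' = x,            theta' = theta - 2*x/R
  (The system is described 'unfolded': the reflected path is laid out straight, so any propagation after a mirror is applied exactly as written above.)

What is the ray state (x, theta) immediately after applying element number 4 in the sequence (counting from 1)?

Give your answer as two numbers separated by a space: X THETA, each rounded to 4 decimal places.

Answer: -2.8714 0.4352

Derivation:
Initial: x=-9.0000 theta=0.3000
After 1 (propagate distance d=14): x=-4.8000 theta=0.3000
After 2 (thin lens f=-56): x=-4.8000 theta=3/14 (≈0.2143)
After 3 (propagate distance d=9): x=-201/70 (≈-2.8714) theta=3/14 (≈0.2143)
After 4 (thin lens f=13): x=-201/70 (≈-2.8714) theta=198/455 (≈0.4352)
Rounded to 4 decimal places: x = -2.8714, theta = 0.4352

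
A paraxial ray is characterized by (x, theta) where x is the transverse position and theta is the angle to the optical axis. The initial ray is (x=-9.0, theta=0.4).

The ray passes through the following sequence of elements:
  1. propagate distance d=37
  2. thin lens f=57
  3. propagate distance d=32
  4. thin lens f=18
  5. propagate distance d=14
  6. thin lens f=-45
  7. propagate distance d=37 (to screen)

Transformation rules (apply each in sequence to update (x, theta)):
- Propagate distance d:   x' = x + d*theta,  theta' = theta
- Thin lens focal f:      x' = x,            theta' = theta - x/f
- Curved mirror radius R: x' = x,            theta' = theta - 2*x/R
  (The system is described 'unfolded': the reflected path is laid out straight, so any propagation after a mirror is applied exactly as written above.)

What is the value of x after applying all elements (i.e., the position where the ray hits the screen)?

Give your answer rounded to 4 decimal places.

Initial: x=-9.0000 theta=0.4000
After 1 (propagate distance d=37): x=5.8000 theta=0.4000
After 2 (thin lens f=57): x=5.8000 theta=17/57 (≈0.2982)
After 3 (propagate distance d=32): x=4373/285 (≈15.3439) theta=17/57 (≈0.2982)
After 4 (thin lens f=18): x=4373/285 (≈15.3439) theta=-2843/5130 (≈-0.5542)
After 5 (propagate distance d=14): x=1024/135 (≈7.5852) theta=-2843/5130 (≈-0.5542)
After 6 (thin lens f=-45): x=1024/135 (≈7.5852) theta=-89023/230850 (≈-0.3856)
After 7 (propagate distance d=37 (to screen)): x=-1542811/230850 (≈-6.6832) theta=-89023/230850 (≈-0.3856)
Rounded to 4 decimal places: x = -6.6832

Answer: -6.6832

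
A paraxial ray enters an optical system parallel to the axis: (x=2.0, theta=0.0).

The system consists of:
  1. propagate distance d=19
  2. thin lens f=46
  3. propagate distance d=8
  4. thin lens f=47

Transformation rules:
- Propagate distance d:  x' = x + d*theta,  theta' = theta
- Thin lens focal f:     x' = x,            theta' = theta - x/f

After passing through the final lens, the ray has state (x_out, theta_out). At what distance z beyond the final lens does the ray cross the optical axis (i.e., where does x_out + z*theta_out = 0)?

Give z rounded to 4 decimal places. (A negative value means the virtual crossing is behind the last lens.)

Initial: x=2.0000 theta=0.0000
After 1 (propagate distance d=19): x=2.0000 theta=0.0000
After 2 (thin lens f=46): x=2.0000 theta=-1/23 (≈-0.0435)
After 3 (propagate distance d=8): x=38/23 (≈1.6522) theta=-1/23 (≈-0.0435)
After 4 (thin lens f=47): x=38/23 (≈1.6522) theta=-85/1081 (≈-0.0786)
z_focus = -x_out/theta_out = -(38/23)/(-85/1081) = 1786/85 ≈ 21.0118
Rounded to 4 decimal places: z = 21.0118

Answer: 21.0118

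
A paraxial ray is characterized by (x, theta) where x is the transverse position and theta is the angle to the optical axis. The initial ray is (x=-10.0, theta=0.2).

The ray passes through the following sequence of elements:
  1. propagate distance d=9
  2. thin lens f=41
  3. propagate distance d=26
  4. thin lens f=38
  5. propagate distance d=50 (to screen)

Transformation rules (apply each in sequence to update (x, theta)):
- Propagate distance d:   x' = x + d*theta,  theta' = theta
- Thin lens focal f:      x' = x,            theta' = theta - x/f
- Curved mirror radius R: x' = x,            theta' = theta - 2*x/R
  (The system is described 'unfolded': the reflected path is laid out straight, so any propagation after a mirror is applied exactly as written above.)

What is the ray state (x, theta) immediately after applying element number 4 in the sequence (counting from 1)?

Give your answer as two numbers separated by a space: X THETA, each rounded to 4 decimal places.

Answer: 2.2000 0.3421

Derivation:
Initial: x=-10.0000 theta=0.2000
After 1 (propagate distance d=9): x=-8.2000 theta=0.2000
After 2 (thin lens f=41): x=-8.2000 theta=0.4000
After 3 (propagate distance d=26): x=2.2000 theta=0.4000
After 4 (thin lens f=38): x=2.2000 theta=13/38 (≈0.3421)
Rounded to 4 decimal places: x = 2.2000, theta = 0.3421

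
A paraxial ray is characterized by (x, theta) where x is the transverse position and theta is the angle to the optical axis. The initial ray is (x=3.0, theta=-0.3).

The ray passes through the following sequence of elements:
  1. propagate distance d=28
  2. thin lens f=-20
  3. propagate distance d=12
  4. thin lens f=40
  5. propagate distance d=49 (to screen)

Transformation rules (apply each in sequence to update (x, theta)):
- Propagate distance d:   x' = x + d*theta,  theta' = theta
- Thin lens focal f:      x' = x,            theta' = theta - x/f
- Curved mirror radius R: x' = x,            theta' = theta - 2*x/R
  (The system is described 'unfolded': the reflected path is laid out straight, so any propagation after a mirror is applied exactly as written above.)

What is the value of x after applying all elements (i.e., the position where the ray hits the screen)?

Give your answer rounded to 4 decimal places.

Answer: -25.1760

Derivation:
Initial: x=3.0000 theta=-0.3000
After 1 (propagate distance d=28): x=-5.4000 theta=-0.3000
After 2 (thin lens f=-20): x=-5.4000 theta=-0.5700
After 3 (propagate distance d=12): x=-12.2400 theta=-0.5700
After 4 (thin lens f=40): x=-12.2400 theta=-0.2640
After 5 (propagate distance d=49 (to screen)): x=-25.1760 theta=-0.2640
Rounded to 4 decimal places: x = -25.1760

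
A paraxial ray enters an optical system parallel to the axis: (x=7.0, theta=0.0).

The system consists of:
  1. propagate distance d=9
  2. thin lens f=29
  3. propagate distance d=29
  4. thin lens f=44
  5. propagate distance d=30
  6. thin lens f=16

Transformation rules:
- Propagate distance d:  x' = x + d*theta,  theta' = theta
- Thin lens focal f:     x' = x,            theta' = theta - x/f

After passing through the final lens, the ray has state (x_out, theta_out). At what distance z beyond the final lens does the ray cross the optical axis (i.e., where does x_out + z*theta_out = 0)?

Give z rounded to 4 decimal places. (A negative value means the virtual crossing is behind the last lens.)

Answer: 34.2857

Derivation:
Initial: x=7.0000 theta=0.0000
After 1 (propagate distance d=9): x=7.0000 theta=0.0000
After 2 (thin lens f=29): x=7.0000 theta=-7/29 (≈-0.2414)
After 3 (propagate distance d=29): x=0.0000 theta=-7/29 (≈-0.2414)
After 4 (thin lens f=44): x=0.0000 theta=-7/29 (≈-0.2414)
After 5 (propagate distance d=30): x=-210/29 (≈-7.2414) theta=-7/29 (≈-0.2414)
After 6 (thin lens f=16): x=-210/29 (≈-7.2414) theta=49/232 (≈0.2112)
z_focus = -x_out/theta_out = -(-210/29)/(49/232) = 240/7 ≈ 34.2857
Rounded to 4 decimal places: z = 34.2857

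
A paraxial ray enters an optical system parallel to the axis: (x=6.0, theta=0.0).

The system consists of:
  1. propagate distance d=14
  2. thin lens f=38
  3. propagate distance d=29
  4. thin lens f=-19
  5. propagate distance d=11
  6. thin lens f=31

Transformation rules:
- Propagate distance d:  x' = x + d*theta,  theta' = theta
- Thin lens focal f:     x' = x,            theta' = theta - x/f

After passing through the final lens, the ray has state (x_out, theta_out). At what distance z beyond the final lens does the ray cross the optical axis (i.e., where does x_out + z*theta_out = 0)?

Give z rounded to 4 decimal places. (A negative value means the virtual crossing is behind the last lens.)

Initial: x=6.0000 theta=0.0000
After 1 (propagate distance d=14): x=6.0000 theta=0.0000
After 2 (thin lens f=38): x=6.0000 theta=-3/19 (≈-0.1579)
After 3 (propagate distance d=29): x=27/19 (≈1.4211) theta=-3/19 (≈-0.1579)
After 4 (thin lens f=-19): x=27/19 (≈1.4211) theta=-30/361 (≈-0.0831)
After 5 (propagate distance d=11): x=183/361 (≈0.5069) theta=-30/361 (≈-0.0831)
After 6 (thin lens f=31): x=183/361 (≈0.5069) theta=-1113/11191 (≈-0.0995)
z_focus = -x_out/theta_out = -(183/361)/(-1113/11191) = 1891/371 ≈ 5.0970
Rounded to 4 decimal places: z = 5.0970

Answer: 5.0970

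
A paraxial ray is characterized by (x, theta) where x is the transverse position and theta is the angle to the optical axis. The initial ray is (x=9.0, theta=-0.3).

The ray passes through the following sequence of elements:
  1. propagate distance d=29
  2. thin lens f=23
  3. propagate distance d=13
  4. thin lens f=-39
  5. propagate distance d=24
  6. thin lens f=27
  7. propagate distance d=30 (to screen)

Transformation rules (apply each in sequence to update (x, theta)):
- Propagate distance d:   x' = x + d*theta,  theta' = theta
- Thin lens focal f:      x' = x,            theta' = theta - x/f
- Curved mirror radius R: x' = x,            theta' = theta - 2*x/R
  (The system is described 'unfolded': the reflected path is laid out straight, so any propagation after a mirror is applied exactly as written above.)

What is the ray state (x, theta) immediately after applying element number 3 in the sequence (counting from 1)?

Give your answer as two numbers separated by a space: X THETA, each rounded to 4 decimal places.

Answer: -3.7696 -0.3130

Derivation:
Initial: x=9.0000 theta=-0.3000
After 1 (propagate distance d=29): x=0.3000 theta=-0.3000
After 2 (thin lens f=23): x=0.3000 theta=-36/115 (≈-0.3130)
After 3 (propagate distance d=13): x=-867/230 (≈-3.7696) theta=-36/115 (≈-0.3130)
Rounded to 4 decimal places: x = -3.7696, theta = -0.3130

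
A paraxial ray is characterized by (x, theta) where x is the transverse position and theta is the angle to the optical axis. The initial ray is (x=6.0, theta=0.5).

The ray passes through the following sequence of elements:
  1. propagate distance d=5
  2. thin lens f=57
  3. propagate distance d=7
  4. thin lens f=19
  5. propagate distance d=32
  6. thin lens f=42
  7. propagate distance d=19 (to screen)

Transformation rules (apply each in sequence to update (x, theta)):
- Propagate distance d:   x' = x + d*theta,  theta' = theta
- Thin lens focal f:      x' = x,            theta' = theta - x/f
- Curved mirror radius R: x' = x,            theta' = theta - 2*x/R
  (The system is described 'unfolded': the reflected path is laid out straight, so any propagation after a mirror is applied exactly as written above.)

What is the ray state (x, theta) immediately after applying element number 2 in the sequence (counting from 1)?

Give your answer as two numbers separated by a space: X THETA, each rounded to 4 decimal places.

Answer: 8.5000 0.3509

Derivation:
Initial: x=6.0000 theta=0.5000
After 1 (propagate distance d=5): x=8.5000 theta=0.5000
After 2 (thin lens f=57): x=8.5000 theta=20/57 (≈0.3509)
Rounded to 4 decimal places: x = 8.5000, theta = 0.3509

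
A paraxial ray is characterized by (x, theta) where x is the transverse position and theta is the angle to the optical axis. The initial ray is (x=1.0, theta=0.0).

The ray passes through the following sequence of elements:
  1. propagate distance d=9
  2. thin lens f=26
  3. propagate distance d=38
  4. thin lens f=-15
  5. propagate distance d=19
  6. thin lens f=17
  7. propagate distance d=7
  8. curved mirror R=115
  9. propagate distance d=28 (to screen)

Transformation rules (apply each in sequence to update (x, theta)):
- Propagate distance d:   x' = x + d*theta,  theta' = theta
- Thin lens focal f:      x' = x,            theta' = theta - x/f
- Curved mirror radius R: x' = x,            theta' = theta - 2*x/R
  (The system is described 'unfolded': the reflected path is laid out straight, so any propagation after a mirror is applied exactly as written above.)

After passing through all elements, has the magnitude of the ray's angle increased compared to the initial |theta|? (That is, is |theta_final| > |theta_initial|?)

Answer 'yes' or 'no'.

Initial: x=1.0000 theta=0.0000
After 1 (propagate distance d=9): x=1.0000 theta=0.0000
After 2 (thin lens f=26): x=1.0000 theta=-1/26 (≈-0.0385)
After 3 (propagate distance d=38): x=-6/13 (≈-0.4615) theta=-1/26 (≈-0.0385)
After 4 (thin lens f=-15): x=-6/13 (≈-0.4615) theta=-9/130 (≈-0.0692)
After 5 (propagate distance d=19): x=-231/130 (≈-1.7769) theta=-9/130 (≈-0.0692)
After 6 (thin lens f=17): x=-231/130 (≈-1.7769) theta=3/85 (≈0.0353)
After 7 (propagate distance d=7): x=-3381/2210 (≈-1.5299) theta=3/85 (≈0.0353)
After 8 (curved mirror R=115): x=-3381/2210 (≈-1.5299) theta=342/5525 (≈0.0619)
After 9 (propagate distance d=28 (to screen)): x=2247/11050 (≈0.2033) theta=342/5525 (≈0.0619)
|theta_initial|=0.0000 |theta_final|=342/5525 (≈0.0619) -> increased

Answer: yes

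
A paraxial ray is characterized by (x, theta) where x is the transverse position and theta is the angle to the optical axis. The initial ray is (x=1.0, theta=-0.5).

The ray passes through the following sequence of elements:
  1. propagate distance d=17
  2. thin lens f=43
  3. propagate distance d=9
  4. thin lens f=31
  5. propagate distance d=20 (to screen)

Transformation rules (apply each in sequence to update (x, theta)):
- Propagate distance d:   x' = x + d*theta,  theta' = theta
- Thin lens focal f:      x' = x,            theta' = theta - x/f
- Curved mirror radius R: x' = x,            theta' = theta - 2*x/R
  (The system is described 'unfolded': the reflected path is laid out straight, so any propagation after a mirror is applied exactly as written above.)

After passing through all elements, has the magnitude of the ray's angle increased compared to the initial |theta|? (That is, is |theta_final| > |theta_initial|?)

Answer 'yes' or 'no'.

Answer: no

Derivation:
Initial: x=1.0000 theta=-0.5000
After 1 (propagate distance d=17): x=-7.5000 theta=-0.5000
After 2 (thin lens f=43): x=-7.5000 theta=-14/43 (≈-0.3256)
After 3 (propagate distance d=9): x=-897/86 (≈-10.4302) theta=-14/43 (≈-0.3256)
After 4 (thin lens f=31): x=-897/86 (≈-10.4302) theta=29/2666 (≈0.0109)
After 5 (propagate distance d=20 (to screen)): x=-27227/2666 (≈-10.2127) theta=29/2666 (≈0.0109)
|theta_initial|=0.5000 |theta_final|=29/2666 (≈0.0109) -> not increased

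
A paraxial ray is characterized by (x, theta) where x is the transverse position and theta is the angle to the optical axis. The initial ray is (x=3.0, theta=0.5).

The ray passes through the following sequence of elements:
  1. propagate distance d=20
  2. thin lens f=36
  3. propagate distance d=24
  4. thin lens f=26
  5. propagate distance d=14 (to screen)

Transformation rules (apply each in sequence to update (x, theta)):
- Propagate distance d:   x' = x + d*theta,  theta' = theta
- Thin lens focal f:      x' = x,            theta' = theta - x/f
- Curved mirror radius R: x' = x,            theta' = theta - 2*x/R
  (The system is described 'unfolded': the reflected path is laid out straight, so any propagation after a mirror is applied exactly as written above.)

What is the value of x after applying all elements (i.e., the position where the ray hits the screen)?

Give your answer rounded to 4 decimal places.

Initial: x=3.0000 theta=0.5000
After 1 (propagate distance d=20): x=13.0000 theta=0.5000
After 2 (thin lens f=36): x=13.0000 theta=5/36 (≈0.1389)
After 3 (propagate distance d=24): x=49/3 (≈16.3333) theta=5/36 (≈0.1389)
After 4 (thin lens f=26): x=49/3 (≈16.3333) theta=-229/468 (≈-0.4893)
After 5 (propagate distance d=14 (to screen)): x=2219/234 (≈9.4829) theta=-229/468 (≈-0.4893)
Rounded to 4 decimal places: x = 9.4829

Answer: 9.4829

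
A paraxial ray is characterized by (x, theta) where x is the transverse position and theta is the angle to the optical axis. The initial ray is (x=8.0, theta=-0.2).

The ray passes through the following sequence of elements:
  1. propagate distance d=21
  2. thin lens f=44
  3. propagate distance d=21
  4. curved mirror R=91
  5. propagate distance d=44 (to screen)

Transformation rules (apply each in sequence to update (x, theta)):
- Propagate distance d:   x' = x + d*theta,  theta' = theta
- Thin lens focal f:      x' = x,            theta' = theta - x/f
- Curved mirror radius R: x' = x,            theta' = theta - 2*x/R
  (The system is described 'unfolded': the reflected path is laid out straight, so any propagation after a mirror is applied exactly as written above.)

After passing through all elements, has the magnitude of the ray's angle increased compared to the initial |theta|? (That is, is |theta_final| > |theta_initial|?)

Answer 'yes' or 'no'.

Initial: x=8.0000 theta=-0.2000
After 1 (propagate distance d=21): x=3.8000 theta=-0.2000
After 2 (thin lens f=44): x=3.8000 theta=-63/220 (≈-0.2864)
After 3 (propagate distance d=21): x=-487/220 (≈-2.2136) theta=-63/220 (≈-0.2864)
After 4 (curved mirror R=91): x=-487/220 (≈-2.2136) theta=-4759/20020 (≈-0.2377)
After 5 (propagate distance d=44 (to screen)): x=-253713/20020 (≈-12.6730) theta=-4759/20020 (≈-0.2377)
|theta_initial|=0.2000 |theta_final|=4759/20020 (≈0.2377) -> increased

Answer: yes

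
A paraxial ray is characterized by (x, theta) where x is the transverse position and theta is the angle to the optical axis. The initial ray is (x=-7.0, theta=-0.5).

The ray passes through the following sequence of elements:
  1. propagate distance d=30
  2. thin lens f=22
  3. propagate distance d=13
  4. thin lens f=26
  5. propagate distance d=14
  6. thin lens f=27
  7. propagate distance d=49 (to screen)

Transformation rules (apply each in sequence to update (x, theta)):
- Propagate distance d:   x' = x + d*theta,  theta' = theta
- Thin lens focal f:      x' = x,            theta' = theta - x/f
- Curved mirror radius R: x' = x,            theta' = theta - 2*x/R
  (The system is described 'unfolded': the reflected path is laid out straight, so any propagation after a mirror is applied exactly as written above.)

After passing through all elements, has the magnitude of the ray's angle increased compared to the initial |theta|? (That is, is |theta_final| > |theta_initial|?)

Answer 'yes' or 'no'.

Initial: x=-7.0000 theta=-0.5000
After 1 (propagate distance d=30): x=-22.0000 theta=-0.5000
After 2 (thin lens f=22): x=-22.0000 theta=0.5000
After 3 (propagate distance d=13): x=-15.5000 theta=0.5000
After 4 (thin lens f=26): x=-15.5000 theta=57/52 (≈1.0962)
After 5 (propagate distance d=14): x=-2/13 (≈-0.1538) theta=57/52 (≈1.0962)
After 6 (thin lens f=27): x=-2/13 (≈-0.1538) theta=119/108 (≈1.1019)
After 7 (propagate distance d=49 (to screen)): x=75587/1404 (≈53.8369) theta=119/108 (≈1.1019)
|theta_initial|=0.5000 |theta_final|=119/108 (≈1.1019) -> increased

Answer: yes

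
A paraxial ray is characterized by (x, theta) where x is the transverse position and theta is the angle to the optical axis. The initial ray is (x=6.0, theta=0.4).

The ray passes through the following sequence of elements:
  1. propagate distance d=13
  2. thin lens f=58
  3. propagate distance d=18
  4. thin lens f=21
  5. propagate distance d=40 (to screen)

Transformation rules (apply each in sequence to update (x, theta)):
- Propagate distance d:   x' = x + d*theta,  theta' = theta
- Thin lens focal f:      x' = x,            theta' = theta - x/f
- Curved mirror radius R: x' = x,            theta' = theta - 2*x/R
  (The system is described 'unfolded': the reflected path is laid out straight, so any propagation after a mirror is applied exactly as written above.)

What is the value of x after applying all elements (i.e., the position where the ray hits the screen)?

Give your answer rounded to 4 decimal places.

Answer: -5.2269

Derivation:
Initial: x=6.0000 theta=0.4000
After 1 (propagate distance d=13): x=11.2000 theta=0.4000
After 2 (thin lens f=58): x=11.2000 theta=6/29 (≈0.2069)
After 3 (propagate distance d=18): x=2164/145 (≈14.9241) theta=6/29 (≈0.2069)
After 4 (thin lens f=21): x=2164/145 (≈14.9241) theta=-1534/3045 (≈-0.5038)
After 5 (propagate distance d=40 (to screen)): x=-15916/3045 (≈-5.2269) theta=-1534/3045 (≈-0.5038)
Rounded to 4 decimal places: x = -5.2269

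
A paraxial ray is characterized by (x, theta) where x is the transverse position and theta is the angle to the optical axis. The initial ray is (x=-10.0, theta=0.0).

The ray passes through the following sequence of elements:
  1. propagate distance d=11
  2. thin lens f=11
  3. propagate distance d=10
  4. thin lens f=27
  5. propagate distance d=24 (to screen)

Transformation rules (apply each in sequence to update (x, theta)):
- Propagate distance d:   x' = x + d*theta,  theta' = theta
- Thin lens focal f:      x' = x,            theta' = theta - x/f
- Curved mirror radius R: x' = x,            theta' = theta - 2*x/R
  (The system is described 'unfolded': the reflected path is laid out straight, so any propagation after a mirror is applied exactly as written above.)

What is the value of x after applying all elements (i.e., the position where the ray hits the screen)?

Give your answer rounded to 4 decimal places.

Answer: 21.7172

Derivation:
Initial: x=-10.0000 theta=0.0000
After 1 (propagate distance d=11): x=-10.0000 theta=0.0000
After 2 (thin lens f=11): x=-10.0000 theta=10/11 (≈0.9091)
After 3 (propagate distance d=10): x=-10/11 (≈-0.9091) theta=10/11 (≈0.9091)
After 4 (thin lens f=27): x=-10/11 (≈-0.9091) theta=280/297 (≈0.9428)
After 5 (propagate distance d=24 (to screen)): x=2150/99 (≈21.7172) theta=280/297 (≈0.9428)
Rounded to 4 decimal places: x = 21.7172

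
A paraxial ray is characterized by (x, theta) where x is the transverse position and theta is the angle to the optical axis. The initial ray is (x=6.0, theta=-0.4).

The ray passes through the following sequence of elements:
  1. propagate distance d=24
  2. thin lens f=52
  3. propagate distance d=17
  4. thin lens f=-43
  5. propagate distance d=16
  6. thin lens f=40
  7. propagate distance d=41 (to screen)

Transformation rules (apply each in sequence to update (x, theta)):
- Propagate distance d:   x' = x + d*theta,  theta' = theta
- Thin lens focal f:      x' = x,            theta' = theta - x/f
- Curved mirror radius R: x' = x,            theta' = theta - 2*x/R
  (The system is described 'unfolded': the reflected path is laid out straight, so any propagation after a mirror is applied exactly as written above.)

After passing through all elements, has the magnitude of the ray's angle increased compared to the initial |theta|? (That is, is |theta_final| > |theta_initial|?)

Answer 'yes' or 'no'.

Initial: x=6.0000 theta=-0.4000
After 1 (propagate distance d=24): x=-3.6000 theta=-0.4000
After 2 (thin lens f=52): x=-3.6000 theta=-43/130 (≈-0.3308)
After 3 (propagate distance d=17): x=-1199/130 (≈-9.2231) theta=-43/130 (≈-0.3308)
After 4 (thin lens f=-43): x=-1199/130 (≈-9.2231) theta=-1524/2795 (≈-0.5453)
After 5 (propagate distance d=16): x=-20065/1118 (≈-17.9472) theta=-1524/2795 (≈-0.5453)
After 6 (thin lens f=40): x=-20065/1118 (≈-17.9472) theta=-4319/44720 (≈-0.0966)
After 7 (propagate distance d=41 (to screen)): x=-979679/44720 (≈-21.9070) theta=-4319/44720 (≈-0.0966)
|theta_initial|=0.4000 |theta_final|=4319/44720 (≈0.0966) -> not increased

Answer: no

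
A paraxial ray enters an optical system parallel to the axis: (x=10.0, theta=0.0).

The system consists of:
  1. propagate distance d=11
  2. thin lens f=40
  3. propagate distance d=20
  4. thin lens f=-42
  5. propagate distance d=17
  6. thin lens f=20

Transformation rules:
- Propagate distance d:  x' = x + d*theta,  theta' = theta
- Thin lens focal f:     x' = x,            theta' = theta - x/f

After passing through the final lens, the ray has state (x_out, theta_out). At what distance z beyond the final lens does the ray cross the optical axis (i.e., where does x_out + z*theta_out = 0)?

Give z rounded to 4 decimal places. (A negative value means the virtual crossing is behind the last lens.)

Answer: 10.2870

Derivation:
Initial: x=10.0000 theta=0.0000
After 1 (propagate distance d=11): x=10.0000 theta=0.0000
After 2 (thin lens f=40): x=10.0000 theta=-0.2500
After 3 (propagate distance d=20): x=5.0000 theta=-0.2500
After 4 (thin lens f=-42): x=5.0000 theta=-11/84 (≈-0.1310)
After 5 (propagate distance d=17): x=233/84 (≈2.7738) theta=-11/84 (≈-0.1310)
After 6 (thin lens f=20): x=233/84 (≈2.7738) theta=-151/560 (≈-0.2696)
z_focus = -x_out/theta_out = -(233/84)/(-151/560) = 4660/453 ≈ 10.2870
Rounded to 4 decimal places: z = 10.2870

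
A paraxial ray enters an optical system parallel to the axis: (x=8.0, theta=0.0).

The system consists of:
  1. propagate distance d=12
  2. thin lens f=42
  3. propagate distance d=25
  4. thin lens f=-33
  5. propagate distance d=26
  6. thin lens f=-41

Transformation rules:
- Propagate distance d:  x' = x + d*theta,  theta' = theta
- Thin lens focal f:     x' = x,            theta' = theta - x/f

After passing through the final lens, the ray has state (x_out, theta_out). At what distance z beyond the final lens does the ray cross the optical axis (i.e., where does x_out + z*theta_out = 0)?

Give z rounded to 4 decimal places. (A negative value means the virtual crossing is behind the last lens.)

Initial: x=8.0000 theta=0.0000
After 1 (propagate distance d=12): x=8.0000 theta=0.0000
After 2 (thin lens f=42): x=8.0000 theta=-4/21 (≈-0.1905)
After 3 (propagate distance d=25): x=68/21 (≈3.2381) theta=-4/21 (≈-0.1905)
After 4 (thin lens f=-33): x=68/21 (≈3.2381) theta=-64/693 (≈-0.0924)
After 5 (propagate distance d=26): x=580/693 (≈0.8369) theta=-64/693 (≈-0.0924)
After 6 (thin lens f=-41): x=580/693 (≈0.8369) theta=-292/4059 (≈-0.0719)
z_focus = -x_out/theta_out = -(580/693)/(-292/4059) = 5945/511 ≈ 11.6341
Rounded to 4 decimal places: z = 11.6341

Answer: 11.6341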